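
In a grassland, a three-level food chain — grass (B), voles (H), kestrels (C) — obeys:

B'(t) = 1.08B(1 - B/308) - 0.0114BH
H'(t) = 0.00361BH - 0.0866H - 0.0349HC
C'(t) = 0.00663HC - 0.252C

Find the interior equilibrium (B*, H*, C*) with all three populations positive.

B* ≈ 184, H* ≈ 38, C* ≈ 16.6

From dC/dt = 0: 0.00663H* = 0.252, so H* = 38.
From dB/dt = 0: 1.08(1 - B*/308) = 0.0114·38, giving B* = 308·(1 - 0.401) = 184.
From dH/dt = 0: 0.00361·184 - 0.0866 = 0.0349C*, so C* = 0.579/0.0349 = 16.6.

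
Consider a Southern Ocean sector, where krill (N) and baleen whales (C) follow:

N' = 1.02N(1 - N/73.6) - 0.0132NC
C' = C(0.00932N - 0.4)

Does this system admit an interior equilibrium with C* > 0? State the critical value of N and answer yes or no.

The predator equation gives dC/dt > 0 only when N > 0.4/0.00932 = 42.9.
Without the predator, N → K = 73.6. Since 73.6 > 42.9, the predator can invade and persist.

Threshold N = 42.9; K > 42.9, so yes, the predator persists.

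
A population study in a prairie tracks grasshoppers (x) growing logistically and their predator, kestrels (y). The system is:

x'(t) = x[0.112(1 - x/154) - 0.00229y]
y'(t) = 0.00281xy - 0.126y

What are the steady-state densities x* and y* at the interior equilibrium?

x* ≈ 44.8, y* ≈ 34.7

From dy/dt = 0 with y > 0: 0.00281x* = 0.126, so x* = 44.8.
Substitute into dx/dt = 0: 0.112(1 - 44.8/154) = 0.00229y*.
The bracket is 0.709, giving y* = 0.0794/0.00229 = 34.7.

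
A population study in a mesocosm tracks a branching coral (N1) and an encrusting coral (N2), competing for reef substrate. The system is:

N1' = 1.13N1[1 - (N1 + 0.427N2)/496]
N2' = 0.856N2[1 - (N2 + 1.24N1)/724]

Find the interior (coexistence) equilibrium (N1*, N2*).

Setting both brackets to zero gives the nullclines N1 + 0.427N2 = 496 and 1.24N1 + N2 = 724.
Substituting N2 = 724 - 1.24N1 into the first: N1(1 - 0.427·1.24) = 496 - 0.427·724.
So N1* = 187/0.471 = 397, and then N2* = 724 - 1.24·397 = 232.

N1* ≈ 397, N2* ≈ 232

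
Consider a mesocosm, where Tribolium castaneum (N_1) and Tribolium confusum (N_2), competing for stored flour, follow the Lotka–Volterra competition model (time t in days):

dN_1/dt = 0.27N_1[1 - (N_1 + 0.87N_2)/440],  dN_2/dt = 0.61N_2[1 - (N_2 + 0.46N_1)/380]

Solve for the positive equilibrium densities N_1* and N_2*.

N_1* ≈ 182, N_2* ≈ 296

Setting both brackets to zero gives the nullclines N_1 + 0.87N_2 = 440 and 0.46N_1 + N_2 = 380.
Substituting N_2 = 380 - 0.46N_1 into the first: N_1(1 - 0.87·0.46) = 440 - 0.87·380.
So N_1* = 109/0.6 = 182, and then N_2* = 380 - 0.46·182 = 296.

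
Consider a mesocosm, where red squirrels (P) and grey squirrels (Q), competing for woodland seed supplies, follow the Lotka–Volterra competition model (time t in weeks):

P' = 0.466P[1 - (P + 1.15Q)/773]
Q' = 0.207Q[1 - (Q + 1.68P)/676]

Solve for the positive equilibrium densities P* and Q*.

Setting both brackets to zero gives the nullclines P + 1.15Q = 773 and 1.68P + Q = 676.
Substituting Q = 676 - 1.68P into the first: P(1 - 1.15·1.68) = 773 - 1.15·676.
So P* = -4.4/-0.932 = 4.72, and then Q* = 676 - 1.68·4.72 = 668.

P* ≈ 4.72, Q* ≈ 668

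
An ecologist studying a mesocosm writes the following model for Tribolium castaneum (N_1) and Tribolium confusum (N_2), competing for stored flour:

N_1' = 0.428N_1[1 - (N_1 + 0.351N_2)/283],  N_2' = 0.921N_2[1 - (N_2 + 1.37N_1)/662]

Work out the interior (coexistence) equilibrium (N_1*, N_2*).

N_1* ≈ 97.5, N_2* ≈ 528

Setting both brackets to zero gives the nullclines N_1 + 0.351N_2 = 283 and 1.37N_1 + N_2 = 662.
Substituting N_2 = 662 - 1.37N_1 into the first: N_1(1 - 0.351·1.37) = 283 - 0.351·662.
So N_1* = 50.6/0.519 = 97.5, and then N_2* = 662 - 1.37·97.5 = 528.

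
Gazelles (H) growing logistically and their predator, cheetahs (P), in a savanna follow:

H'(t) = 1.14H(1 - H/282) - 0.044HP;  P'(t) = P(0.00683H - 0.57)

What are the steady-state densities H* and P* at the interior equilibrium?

H* ≈ 83.5, P* ≈ 18.2

From dP/dt = 0 with P > 0: 0.00683H* = 0.57, so H* = 83.5.
Substitute into dH/dt = 0: 1.14(1 - 83.5/282) = 0.044P*.
The bracket is 0.704, giving P* = 0.803/0.044 = 18.2.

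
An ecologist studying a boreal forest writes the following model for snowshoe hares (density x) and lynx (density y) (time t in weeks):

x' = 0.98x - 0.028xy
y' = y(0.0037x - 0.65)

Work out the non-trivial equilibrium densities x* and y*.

Set dy/dt = 0 with y > 0: 0.0037x - 0.65 = 0, so x* = 0.65/0.0037 = 176.
Set dx/dt = 0 with x > 0: 0.98 - 0.028y = 0, so y* = 0.98/0.028 = 35.

x* ≈ 176, y* ≈ 35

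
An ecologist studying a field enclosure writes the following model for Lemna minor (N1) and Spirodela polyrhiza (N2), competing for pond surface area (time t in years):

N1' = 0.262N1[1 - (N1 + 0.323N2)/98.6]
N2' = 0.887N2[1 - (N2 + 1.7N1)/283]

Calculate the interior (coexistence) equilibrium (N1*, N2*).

Setting both brackets to zero gives the nullclines N1 + 0.323N2 = 98.6 and 1.7N1 + N2 = 283.
Substituting N2 = 283 - 1.7N1 into the first: N1(1 - 0.323·1.7) = 98.6 - 0.323·283.
So N1* = 7.19/0.451 = 15.9, and then N2* = 283 - 1.7·15.9 = 256.

N1* ≈ 15.9, N2* ≈ 256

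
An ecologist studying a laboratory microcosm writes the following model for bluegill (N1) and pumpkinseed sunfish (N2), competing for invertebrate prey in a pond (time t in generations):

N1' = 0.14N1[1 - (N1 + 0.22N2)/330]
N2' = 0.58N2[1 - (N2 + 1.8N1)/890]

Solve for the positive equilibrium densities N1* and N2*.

Setting both brackets to zero gives the nullclines N1 + 0.22N2 = 330 and 1.8N1 + N2 = 890.
Substituting N2 = 890 - 1.8N1 into the first: N1(1 - 0.22·1.8) = 330 - 0.22·890.
So N1* = 134/0.604 = 222, and then N2* = 890 - 1.8·222 = 490.

N1* ≈ 222, N2* ≈ 490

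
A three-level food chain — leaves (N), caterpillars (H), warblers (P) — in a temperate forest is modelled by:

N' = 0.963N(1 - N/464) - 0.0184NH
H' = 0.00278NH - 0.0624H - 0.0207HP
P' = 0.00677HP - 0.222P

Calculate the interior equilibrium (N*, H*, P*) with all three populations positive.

N* ≈ 173, H* ≈ 32.8, P* ≈ 20.3

From dP/dt = 0: 0.00677H* = 0.222, so H* = 32.8.
From dN/dt = 0: 0.963(1 - N*/464) = 0.0184·32.8, giving N* = 464·(1 - 0.627) = 173.
From dH/dt = 0: 0.00278·173 - 0.0624 = 0.0207P*, so P* = 0.419/0.0207 = 20.3.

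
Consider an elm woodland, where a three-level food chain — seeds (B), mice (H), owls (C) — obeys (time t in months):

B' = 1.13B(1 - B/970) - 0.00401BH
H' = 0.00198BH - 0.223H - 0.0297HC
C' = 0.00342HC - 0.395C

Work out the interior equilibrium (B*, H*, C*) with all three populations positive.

B* ≈ 572, H* ≈ 115, C* ≈ 30.7

From dC/dt = 0: 0.00342H* = 0.395, so H* = 115.
From dB/dt = 0: 1.13(1 - B*/970) = 0.00401·115, giving B* = 970·(1 - 0.41) = 572.
From dH/dt = 0: 0.00198·572 - 0.223 = 0.0297C*, so C* = 0.91/0.0297 = 30.7.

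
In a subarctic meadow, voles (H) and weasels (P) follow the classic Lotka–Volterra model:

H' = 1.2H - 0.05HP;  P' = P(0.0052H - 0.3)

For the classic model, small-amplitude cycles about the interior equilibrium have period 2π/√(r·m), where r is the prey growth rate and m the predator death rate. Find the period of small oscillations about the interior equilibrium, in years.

T ≈ 10.5 years

Here r = 1.2 and m = 0.3, so r·m = 0.36.
ω = √0.36 = 0.6 per year, hence T = 2π/ω ≈ 10.5 years.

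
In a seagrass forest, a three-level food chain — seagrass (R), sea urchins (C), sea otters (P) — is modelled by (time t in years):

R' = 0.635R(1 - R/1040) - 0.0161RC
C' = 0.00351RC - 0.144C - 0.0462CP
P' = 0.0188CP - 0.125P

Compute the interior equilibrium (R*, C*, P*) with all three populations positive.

R* ≈ 865, C* ≈ 6.65, P* ≈ 62.6

From dP/dt = 0: 0.0188C* = 0.125, so C* = 6.65.
From dR/dt = 0: 0.635(1 - R*/1040) = 0.0161·6.65, giving R* = 1040·(1 - 0.169) = 865.
From dC/dt = 0: 0.00351·865 - 0.144 = 0.0462P*, so P* = 2.89/0.0462 = 62.6.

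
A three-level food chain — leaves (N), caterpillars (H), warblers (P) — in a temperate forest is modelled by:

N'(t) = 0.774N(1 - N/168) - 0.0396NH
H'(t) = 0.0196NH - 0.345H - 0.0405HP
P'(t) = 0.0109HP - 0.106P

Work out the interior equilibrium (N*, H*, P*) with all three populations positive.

N* ≈ 84.4, H* ≈ 9.72, P* ≈ 32.3

From dP/dt = 0: 0.0109H* = 0.106, so H* = 9.72.
From dN/dt = 0: 0.774(1 - N*/168) = 0.0396·9.72, giving N* = 168·(1 - 0.498) = 84.4.
From dH/dt = 0: 0.0196·84.4 - 0.345 = 0.0405P*, so P* = 1.31/0.0405 = 32.3.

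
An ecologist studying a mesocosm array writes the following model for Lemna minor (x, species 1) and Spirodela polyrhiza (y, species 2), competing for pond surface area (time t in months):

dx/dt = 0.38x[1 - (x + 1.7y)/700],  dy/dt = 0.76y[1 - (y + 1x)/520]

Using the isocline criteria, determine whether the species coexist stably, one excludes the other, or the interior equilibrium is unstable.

Compare the nullcline intercepts: K1/α12 = 700/1.7 = 412 < K2 = 520; K2/α21 = 520/1 = 520 < K1 = 700.
Since both are reversed, neither can invade when rare; the interior point is a saddle.

unstable coexistence (outcome depends on initial conditions)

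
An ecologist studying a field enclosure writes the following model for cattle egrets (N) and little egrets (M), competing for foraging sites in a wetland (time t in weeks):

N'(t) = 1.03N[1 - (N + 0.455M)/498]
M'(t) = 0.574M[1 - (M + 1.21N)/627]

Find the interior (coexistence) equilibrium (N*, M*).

N* ≈ 473, M* ≈ 54.3

Setting both brackets to zero gives the nullclines N + 0.455M = 498 and 1.21N + M = 627.
Substituting M = 627 - 1.21N into the first: N(1 - 0.455·1.21) = 498 - 0.455·627.
So N* = 213/0.449 = 473, and then M* = 627 - 1.21·473 = 54.3.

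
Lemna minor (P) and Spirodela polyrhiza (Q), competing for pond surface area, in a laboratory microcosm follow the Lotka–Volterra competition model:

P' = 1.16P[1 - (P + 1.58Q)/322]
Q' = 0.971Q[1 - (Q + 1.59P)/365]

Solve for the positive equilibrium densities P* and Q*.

Setting both brackets to zero gives the nullclines P + 1.58Q = 322 and 1.59P + Q = 365.
Substituting Q = 365 - 1.59P into the first: P(1 - 1.58·1.59) = 322 - 1.58·365.
So P* = -255/-1.51 = 168, and then Q* = 365 - 1.59·168 = 97.2.

P* ≈ 168, Q* ≈ 97.2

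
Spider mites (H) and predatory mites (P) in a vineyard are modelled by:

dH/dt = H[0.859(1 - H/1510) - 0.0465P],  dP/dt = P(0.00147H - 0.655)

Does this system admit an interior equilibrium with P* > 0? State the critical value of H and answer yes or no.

The predator equation gives dP/dt > 0 only when H > 0.655/0.00147 = 446.
Without the predator, H → K = 1510. Since 1510 > 446, the predator can invade and persist.

Threshold H = 446; K > 446, so yes, the predator persists.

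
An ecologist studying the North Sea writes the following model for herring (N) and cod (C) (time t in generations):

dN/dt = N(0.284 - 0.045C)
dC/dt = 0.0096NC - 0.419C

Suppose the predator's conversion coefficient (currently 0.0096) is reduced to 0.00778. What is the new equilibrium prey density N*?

At the interior fixed point, setting dC/dt = 0 with C > 0 fixes N* = (predator death rate)/(NC coefficient) — independent of the other coefficients.
With the change, N* = 0.419/0.00778 = 53.9; it rises from 43.6.

N* ≈ 53.9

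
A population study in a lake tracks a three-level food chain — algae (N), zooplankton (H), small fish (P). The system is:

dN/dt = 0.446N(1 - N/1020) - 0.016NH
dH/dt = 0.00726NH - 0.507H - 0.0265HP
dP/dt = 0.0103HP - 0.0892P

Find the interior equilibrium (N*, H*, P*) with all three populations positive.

From dP/dt = 0: 0.0103H* = 0.0892, so H* = 8.66.
From dN/dt = 0: 0.446(1 - N*/1020) = 0.016·8.66, giving N* = 1020·(1 - 0.311) = 703.
From dH/dt = 0: 0.00726·703 - 0.507 = 0.0265P*, so P* = 4.6/0.0265 = 173.

N* ≈ 703, H* ≈ 8.66, P* ≈ 173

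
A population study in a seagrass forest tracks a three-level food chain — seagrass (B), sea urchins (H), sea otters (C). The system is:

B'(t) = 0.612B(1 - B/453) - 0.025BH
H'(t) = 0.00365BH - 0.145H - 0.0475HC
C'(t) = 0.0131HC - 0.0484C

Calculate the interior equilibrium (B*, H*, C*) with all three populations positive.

From dC/dt = 0: 0.0131H* = 0.0484, so H* = 3.69.
From dB/dt = 0: 0.612(1 - B*/453) = 0.025·3.69, giving B* = 453·(1 - 0.151) = 385.
From dH/dt = 0: 0.00365·385 - 0.145 = 0.0475C*, so C* = 1.26/0.0475 = 26.5.

B* ≈ 385, H* ≈ 3.69, C* ≈ 26.5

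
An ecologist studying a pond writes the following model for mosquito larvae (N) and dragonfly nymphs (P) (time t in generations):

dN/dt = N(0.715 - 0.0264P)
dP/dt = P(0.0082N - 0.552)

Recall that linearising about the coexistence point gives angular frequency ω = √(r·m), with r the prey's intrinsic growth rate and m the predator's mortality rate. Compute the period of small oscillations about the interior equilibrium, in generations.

Here r = 0.715 and m = 0.552, so r·m = 0.395.
ω = √0.395 = 0.628 per generation, hence T = 2π/ω ≈ 10 generations.

T ≈ 10 generations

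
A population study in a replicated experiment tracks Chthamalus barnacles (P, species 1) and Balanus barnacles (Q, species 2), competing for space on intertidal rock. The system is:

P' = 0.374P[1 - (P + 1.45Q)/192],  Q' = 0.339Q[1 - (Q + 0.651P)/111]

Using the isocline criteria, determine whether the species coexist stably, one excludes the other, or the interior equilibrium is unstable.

species 1 excludes species 2

Compare the nullcline intercepts: K1/α12 = 192/1.45 = 132 > K2 = 111; K2/α21 = 111/0.651 = 171 < K1 = 192.
Since the inequalities point opposite ways, species 1 can invade but species 2 cannot.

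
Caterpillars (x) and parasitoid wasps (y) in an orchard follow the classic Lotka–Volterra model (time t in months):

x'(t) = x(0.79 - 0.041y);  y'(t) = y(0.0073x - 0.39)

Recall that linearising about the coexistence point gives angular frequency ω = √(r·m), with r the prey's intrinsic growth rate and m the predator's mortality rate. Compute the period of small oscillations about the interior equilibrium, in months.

T ≈ 11.3 months

Here r = 0.79 and m = 0.39, so r·m = 0.308.
ω = √0.308 = 0.555 per month, hence T = 2π/ω ≈ 11.3 months.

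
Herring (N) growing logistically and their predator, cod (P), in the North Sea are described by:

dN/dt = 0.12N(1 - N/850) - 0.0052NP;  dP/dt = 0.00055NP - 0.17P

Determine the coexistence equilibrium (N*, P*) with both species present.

From dP/dt = 0 with P > 0: 0.00055N* = 0.17, so N* = 309.
Substitute into dN/dt = 0: 0.12(1 - 309/850) = 0.0052P*.
The bracket is 0.636, giving P* = 0.0764/0.0052 = 14.7.

N* ≈ 309, P* ≈ 14.7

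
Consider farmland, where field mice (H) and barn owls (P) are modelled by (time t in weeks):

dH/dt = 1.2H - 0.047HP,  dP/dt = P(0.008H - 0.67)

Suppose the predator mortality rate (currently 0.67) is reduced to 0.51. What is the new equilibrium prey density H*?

H* ≈ 63.8

At the interior fixed point, setting dP/dt = 0 with P > 0 fixes H* = (predator death rate)/(HP coefficient) — independent of the other coefficients.
With the change, H* = 0.51/0.008 = 63.8; it falls from 83.8.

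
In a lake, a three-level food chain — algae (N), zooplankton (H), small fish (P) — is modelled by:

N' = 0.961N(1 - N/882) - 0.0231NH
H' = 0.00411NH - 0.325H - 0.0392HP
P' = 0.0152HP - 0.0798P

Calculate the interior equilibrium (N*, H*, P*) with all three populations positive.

From dP/dt = 0: 0.0152H* = 0.0798, so H* = 5.25.
From dN/dt = 0: 0.961(1 - N*/882) = 0.0231·5.25, giving N* = 882·(1 - 0.126) = 771.
From dH/dt = 0: 0.00411·771 - 0.325 = 0.0392P*, so P* = 2.84/0.0392 = 72.5.

N* ≈ 771, H* ≈ 5.25, P* ≈ 72.5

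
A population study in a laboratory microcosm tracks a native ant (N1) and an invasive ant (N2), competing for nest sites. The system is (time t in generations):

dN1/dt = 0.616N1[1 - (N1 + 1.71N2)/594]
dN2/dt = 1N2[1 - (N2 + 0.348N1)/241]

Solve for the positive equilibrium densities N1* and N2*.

N1* ≈ 449, N2* ≈ 84.7

Setting both brackets to zero gives the nullclines N1 + 1.71N2 = 594 and 0.348N1 + N2 = 241.
Substituting N2 = 241 - 0.348N1 into the first: N1(1 - 1.71·0.348) = 594 - 1.71·241.
So N1* = 182/0.405 = 449, and then N2* = 241 - 0.348·449 = 84.7.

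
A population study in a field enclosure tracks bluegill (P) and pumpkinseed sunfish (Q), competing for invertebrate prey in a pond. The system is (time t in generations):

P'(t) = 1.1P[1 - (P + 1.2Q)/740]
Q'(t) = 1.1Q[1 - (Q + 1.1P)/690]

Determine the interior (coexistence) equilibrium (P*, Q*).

P* ≈ 275, Q* ≈ 388

Setting both brackets to zero gives the nullclines P + 1.2Q = 740 and 1.1P + Q = 690.
Substituting Q = 690 - 1.1P into the first: P(1 - 1.2·1.1) = 740 - 1.2·690.
So P* = -88/-0.32 = 275, and then Q* = 690 - 1.1·275 = 388.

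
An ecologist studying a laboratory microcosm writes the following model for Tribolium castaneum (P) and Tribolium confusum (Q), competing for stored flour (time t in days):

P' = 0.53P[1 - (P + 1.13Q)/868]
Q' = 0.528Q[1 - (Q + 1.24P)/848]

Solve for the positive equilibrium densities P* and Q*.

Setting both brackets to zero gives the nullclines P + 1.13Q = 868 and 1.24P + Q = 848.
Substituting Q = 848 - 1.24P into the first: P(1 - 1.13·1.24) = 868 - 1.13·848.
So P* = -90.2/-0.401 = 225, and then Q* = 848 - 1.24·225 = 569.

P* ≈ 225, Q* ≈ 569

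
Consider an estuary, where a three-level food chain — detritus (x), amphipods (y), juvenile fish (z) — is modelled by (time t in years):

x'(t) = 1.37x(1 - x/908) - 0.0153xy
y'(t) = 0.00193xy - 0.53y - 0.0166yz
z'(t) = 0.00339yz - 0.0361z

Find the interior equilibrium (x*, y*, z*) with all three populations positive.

From dz/dt = 0: 0.00339y* = 0.0361, so y* = 10.6.
From dx/dt = 0: 1.37(1 - x*/908) = 0.0153·10.6, giving x* = 908·(1 - 0.119) = 800.
From dy/dt = 0: 0.00193·800 - 0.53 = 0.0166z*, so z* = 1.01/0.0166 = 61.1.

x* ≈ 800, y* ≈ 10.6, z* ≈ 61.1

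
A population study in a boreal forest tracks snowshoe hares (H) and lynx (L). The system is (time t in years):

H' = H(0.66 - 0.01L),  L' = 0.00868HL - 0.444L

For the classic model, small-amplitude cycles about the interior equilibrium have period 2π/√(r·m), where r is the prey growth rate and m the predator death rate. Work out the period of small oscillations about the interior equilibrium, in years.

Here r = 0.66 and m = 0.444, so r·m = 0.293.
ω = √0.293 = 0.541 per year, hence T = 2π/ω ≈ 11.6 years.

T ≈ 11.6 years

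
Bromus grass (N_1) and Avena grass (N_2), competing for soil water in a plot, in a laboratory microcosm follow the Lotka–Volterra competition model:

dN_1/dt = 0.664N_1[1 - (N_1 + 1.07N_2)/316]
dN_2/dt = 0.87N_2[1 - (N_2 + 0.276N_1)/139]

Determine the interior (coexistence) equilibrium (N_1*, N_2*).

Setting both brackets to zero gives the nullclines N_1 + 1.07N_2 = 316 and 0.276N_1 + N_2 = 139.
Substituting N_2 = 139 - 0.276N_1 into the first: N_1(1 - 1.07·0.276) = 316 - 1.07·139.
So N_1* = 167/0.705 = 237, and then N_2* = 139 - 0.276·237 = 73.5.

N_1* ≈ 237, N_2* ≈ 73.5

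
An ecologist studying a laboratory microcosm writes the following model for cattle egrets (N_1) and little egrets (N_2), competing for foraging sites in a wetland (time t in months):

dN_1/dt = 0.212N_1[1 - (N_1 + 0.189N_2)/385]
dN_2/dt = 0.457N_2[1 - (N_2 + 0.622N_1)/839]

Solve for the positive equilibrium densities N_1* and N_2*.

Setting both brackets to zero gives the nullclines N_1 + 0.189N_2 = 385 and 0.622N_1 + N_2 = 839.
Substituting N_2 = 839 - 0.622N_1 into the first: N_1(1 - 0.189·0.622) = 385 - 0.189·839.
So N_1* = 226/0.882 = 257, and then N_2* = 839 - 0.622·257 = 679.

N_1* ≈ 257, N_2* ≈ 679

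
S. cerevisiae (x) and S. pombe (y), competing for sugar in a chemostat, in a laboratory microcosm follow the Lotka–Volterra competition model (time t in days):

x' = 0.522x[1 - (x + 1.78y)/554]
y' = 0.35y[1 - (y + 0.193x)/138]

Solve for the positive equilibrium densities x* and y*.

Setting both brackets to zero gives the nullclines x + 1.78y = 554 and 0.193x + y = 138.
Substituting y = 138 - 0.193x into the first: x(1 - 1.78·0.193) = 554 - 1.78·138.
So x* = 308/0.656 = 470, and then y* = 138 - 0.193·470 = 47.3.

x* ≈ 470, y* ≈ 47.3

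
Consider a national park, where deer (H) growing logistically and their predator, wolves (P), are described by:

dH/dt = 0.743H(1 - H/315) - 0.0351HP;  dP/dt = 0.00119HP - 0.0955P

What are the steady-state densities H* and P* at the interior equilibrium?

From dP/dt = 0 with P > 0: 0.00119H* = 0.0955, so H* = 80.3.
Substitute into dH/dt = 0: 0.743(1 - 80.3/315) = 0.0351P*.
The bracket is 0.745, giving P* = 0.554/0.0351 = 15.8.

H* ≈ 80.3, P* ≈ 15.8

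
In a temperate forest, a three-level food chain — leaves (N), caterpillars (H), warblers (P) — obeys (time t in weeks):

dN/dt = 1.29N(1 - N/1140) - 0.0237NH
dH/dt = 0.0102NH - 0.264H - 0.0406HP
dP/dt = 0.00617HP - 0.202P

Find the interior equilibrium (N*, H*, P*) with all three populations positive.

N* ≈ 454, H* ≈ 32.7, P* ≈ 108

From dP/dt = 0: 0.00617H* = 0.202, so H* = 32.7.
From dN/dt = 0: 1.29(1 - N*/1140) = 0.0237·32.7, giving N* = 1140·(1 - 0.601) = 454.
From dH/dt = 0: 0.0102·454 - 0.264 = 0.0406P*, so P* = 4.37/0.0406 = 108.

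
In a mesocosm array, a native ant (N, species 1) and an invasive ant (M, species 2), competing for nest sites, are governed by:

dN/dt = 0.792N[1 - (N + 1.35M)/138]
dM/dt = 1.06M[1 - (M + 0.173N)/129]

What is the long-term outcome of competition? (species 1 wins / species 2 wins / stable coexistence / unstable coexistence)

Compare the nullcline intercepts: K1/α12 = 138/1.35 = 102 < K2 = 129; K2/α21 = 129/0.173 = 746 > K1 = 138.
Since the inequalities point opposite ways, species 2 can invade but species 1 cannot.

species 2 excludes species 1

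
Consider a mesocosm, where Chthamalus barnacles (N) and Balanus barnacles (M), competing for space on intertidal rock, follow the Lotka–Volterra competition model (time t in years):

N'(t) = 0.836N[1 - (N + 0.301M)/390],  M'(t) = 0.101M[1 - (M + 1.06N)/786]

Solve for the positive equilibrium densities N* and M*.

Setting both brackets to zero gives the nullclines N + 0.301M = 390 and 1.06N + M = 786.
Substituting M = 786 - 1.06N into the first: N(1 - 0.301·1.06) = 390 - 0.301·786.
So N* = 153/0.681 = 225, and then M* = 786 - 1.06·225 = 547.

N* ≈ 225, M* ≈ 547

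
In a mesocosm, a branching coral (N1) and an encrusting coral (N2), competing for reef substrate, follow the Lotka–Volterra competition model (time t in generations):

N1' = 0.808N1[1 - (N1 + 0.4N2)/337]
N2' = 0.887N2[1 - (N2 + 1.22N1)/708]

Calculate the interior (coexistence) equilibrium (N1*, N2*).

N1* ≈ 105, N2* ≈ 580

Setting both brackets to zero gives the nullclines N1 + 0.4N2 = 337 and 1.22N1 + N2 = 708.
Substituting N2 = 708 - 1.22N1 into the first: N1(1 - 0.4·1.22) = 337 - 0.4·708.
So N1* = 53.8/0.512 = 105, and then N2* = 708 - 1.22·105 = 580.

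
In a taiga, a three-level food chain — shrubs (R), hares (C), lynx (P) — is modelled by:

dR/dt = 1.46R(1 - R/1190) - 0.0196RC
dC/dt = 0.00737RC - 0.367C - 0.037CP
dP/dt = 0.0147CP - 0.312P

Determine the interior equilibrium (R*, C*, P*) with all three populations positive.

From dP/dt = 0: 0.0147C* = 0.312, so C* = 21.2.
From dR/dt = 0: 1.46(1 - R*/1190) = 0.0196·21.2, giving R* = 1190·(1 - 0.285) = 851.
From dC/dt = 0: 0.00737·851 - 0.367 = 0.037P*, so P* = 5.9/0.037 = 160.

R* ≈ 851, C* ≈ 21.2, P* ≈ 160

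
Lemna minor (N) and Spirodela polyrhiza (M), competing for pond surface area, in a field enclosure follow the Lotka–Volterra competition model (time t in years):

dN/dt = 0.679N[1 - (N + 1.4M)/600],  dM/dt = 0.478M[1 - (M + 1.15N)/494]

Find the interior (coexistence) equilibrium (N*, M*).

N* ≈ 150, M* ≈ 321

Setting both brackets to zero gives the nullclines N + 1.4M = 600 and 1.15N + M = 494.
Substituting M = 494 - 1.15N into the first: N(1 - 1.4·1.15) = 600 - 1.4·494.
So N* = -91.6/-0.61 = 150, and then M* = 494 - 1.15·150 = 321.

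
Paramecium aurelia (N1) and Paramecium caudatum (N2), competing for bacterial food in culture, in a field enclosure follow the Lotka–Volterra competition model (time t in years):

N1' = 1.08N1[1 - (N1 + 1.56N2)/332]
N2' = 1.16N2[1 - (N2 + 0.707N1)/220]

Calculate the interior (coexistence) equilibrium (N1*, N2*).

Setting both brackets to zero gives the nullclines N1 + 1.56N2 = 332 and 0.707N1 + N2 = 220.
Substituting N2 = 220 - 0.707N1 into the first: N1(1 - 1.56·0.707) = 332 - 1.56·220.
So N1* = -11.2/-0.103 = 109, and then N2* = 220 - 0.707·109 = 143.

N1* ≈ 109, N2* ≈ 143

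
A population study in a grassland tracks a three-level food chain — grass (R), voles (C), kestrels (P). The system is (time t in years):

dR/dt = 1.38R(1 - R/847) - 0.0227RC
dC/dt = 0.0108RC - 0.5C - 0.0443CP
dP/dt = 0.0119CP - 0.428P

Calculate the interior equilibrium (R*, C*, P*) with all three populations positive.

R* ≈ 346, C* ≈ 36, P* ≈ 73

From dP/dt = 0: 0.0119C* = 0.428, so C* = 36.
From dR/dt = 0: 1.38(1 - R*/847) = 0.0227·36, giving R* = 847·(1 - 0.592) = 346.
From dC/dt = 0: 0.0108·346 - 0.5 = 0.0443P*, so P* = 3.24/0.0443 = 73.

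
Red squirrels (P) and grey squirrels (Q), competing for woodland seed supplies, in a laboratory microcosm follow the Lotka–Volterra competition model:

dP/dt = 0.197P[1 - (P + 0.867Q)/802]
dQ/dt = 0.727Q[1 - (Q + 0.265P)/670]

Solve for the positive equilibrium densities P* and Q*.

P* ≈ 287, Q* ≈ 594

Setting both brackets to zero gives the nullclines P + 0.867Q = 802 and 0.265P + Q = 670.
Substituting Q = 670 - 0.265P into the first: P(1 - 0.867·0.265) = 802 - 0.867·670.
So P* = 221/0.77 = 287, and then Q* = 670 - 0.265·287 = 594.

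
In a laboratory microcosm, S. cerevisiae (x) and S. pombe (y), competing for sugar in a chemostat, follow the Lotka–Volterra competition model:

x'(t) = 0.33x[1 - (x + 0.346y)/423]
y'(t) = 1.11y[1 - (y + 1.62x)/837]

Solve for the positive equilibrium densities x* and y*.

Setting both brackets to zero gives the nullclines x + 0.346y = 423 and 1.62x + y = 837.
Substituting y = 837 - 1.62x into the first: x(1 - 0.346·1.62) = 423 - 0.346·837.
So x* = 133/0.439 = 304, and then y* = 837 - 1.62·304 = 345.

x* ≈ 304, y* ≈ 345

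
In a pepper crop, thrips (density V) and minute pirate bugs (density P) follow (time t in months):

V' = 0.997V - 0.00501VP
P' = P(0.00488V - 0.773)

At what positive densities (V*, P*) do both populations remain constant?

V* ≈ 158, P* ≈ 199

Set dP/dt = 0 with P > 0: 0.00488V - 0.773 = 0, so V* = 0.773/0.00488 = 158.
Set dV/dt = 0 with V > 0: 0.997 - 0.00501P = 0, so P* = 0.997/0.00501 = 199.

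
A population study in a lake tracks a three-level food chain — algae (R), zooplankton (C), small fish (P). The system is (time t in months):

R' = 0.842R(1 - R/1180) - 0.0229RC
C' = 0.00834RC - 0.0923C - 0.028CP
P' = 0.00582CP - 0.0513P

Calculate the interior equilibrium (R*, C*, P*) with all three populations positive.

R* ≈ 897, C* ≈ 8.81, P* ≈ 264

From dP/dt = 0: 0.00582C* = 0.0513, so C* = 8.81.
From dR/dt = 0: 0.842(1 - R*/1180) = 0.0229·8.81, giving R* = 1180·(1 - 0.24) = 897.
From dC/dt = 0: 0.00834·897 - 0.0923 = 0.028P*, so P* = 7.39/0.028 = 264.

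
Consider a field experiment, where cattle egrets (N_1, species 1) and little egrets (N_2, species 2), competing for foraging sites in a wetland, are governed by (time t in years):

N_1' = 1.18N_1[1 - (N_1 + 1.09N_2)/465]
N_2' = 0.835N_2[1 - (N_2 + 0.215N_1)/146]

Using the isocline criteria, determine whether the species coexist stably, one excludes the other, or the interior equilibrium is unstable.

Compare the nullcline intercepts: K1/α12 = 465/1.09 = 427 > K2 = 146; K2/α21 = 146/0.215 = 679 > K1 = 465.
Since both inequalities hold, each species can invade when rare, so the interior equilibrium is stable.

stable coexistence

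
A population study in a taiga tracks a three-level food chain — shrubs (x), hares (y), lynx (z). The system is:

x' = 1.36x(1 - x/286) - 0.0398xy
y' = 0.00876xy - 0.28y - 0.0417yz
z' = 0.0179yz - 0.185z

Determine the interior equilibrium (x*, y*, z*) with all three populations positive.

x* ≈ 199, y* ≈ 10.3, z* ≈ 35.2

From dz/dt = 0: 0.0179y* = 0.185, so y* = 10.3.
From dx/dt = 0: 1.36(1 - x*/286) = 0.0398·10.3, giving x* = 286·(1 - 0.302) = 199.
From dy/dt = 0: 0.00876·199 - 0.28 = 0.0417z*, so z* = 1.47/0.0417 = 35.2.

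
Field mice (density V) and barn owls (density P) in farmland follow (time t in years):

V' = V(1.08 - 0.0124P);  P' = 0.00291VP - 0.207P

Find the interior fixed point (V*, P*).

V* ≈ 71.1, P* ≈ 87.1

Set dP/dt = 0 with P > 0: 0.00291V - 0.207 = 0, so V* = 0.207/0.00291 = 71.1.
Set dV/dt = 0 with V > 0: 1.08 - 0.0124P = 0, so P* = 1.08/0.0124 = 87.1.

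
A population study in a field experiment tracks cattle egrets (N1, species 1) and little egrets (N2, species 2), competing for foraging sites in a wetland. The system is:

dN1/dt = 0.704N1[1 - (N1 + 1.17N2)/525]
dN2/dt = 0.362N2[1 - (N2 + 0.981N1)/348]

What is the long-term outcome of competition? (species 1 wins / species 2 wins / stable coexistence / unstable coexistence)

species 1 excludes species 2

Compare the nullcline intercepts: K1/α12 = 525/1.17 = 449 > K2 = 348; K2/α21 = 348/0.981 = 355 < K1 = 525.
Since the inequalities point opposite ways, species 1 can invade but species 2 cannot.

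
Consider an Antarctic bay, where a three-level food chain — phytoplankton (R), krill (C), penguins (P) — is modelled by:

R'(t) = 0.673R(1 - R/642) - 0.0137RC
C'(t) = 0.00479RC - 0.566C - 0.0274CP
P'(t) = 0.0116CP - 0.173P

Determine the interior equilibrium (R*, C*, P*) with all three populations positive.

R* ≈ 447, C* ≈ 14.9, P* ≈ 57.5

From dP/dt = 0: 0.0116C* = 0.173, so C* = 14.9.
From dR/dt = 0: 0.673(1 - R*/642) = 0.0137·14.9, giving R* = 642·(1 - 0.304) = 447.
From dC/dt = 0: 0.00479·447 - 0.566 = 0.0274P*, so P* = 1.58/0.0274 = 57.5.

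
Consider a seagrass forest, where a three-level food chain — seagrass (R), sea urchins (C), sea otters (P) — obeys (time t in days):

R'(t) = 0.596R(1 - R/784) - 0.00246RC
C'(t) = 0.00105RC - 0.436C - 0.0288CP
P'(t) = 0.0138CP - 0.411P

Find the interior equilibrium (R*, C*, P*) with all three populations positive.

From dP/dt = 0: 0.0138C* = 0.411, so C* = 29.8.
From dR/dt = 0: 0.596(1 - R*/784) = 0.00246·29.8, giving R* = 784·(1 - 0.123) = 688.
From dC/dt = 0: 0.00105·688 - 0.436 = 0.0288P*, so P* = 0.286/0.0288 = 9.93.

R* ≈ 688, C* ≈ 29.8, P* ≈ 9.93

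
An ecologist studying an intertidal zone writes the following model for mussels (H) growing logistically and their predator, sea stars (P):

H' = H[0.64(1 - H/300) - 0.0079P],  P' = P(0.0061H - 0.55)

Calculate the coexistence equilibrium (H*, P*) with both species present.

H* ≈ 90.2, P* ≈ 56.7

From dP/dt = 0 with P > 0: 0.0061H* = 0.55, so H* = 90.2.
Substitute into dH/dt = 0: 0.64(1 - 90.2/300) = 0.0079P*.
The bracket is 0.699, giving P* = 0.448/0.0079 = 56.7.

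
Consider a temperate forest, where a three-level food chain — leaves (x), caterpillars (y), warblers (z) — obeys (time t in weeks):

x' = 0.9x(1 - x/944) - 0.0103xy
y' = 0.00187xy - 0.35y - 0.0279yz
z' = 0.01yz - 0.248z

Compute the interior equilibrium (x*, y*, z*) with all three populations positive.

x* ≈ 676, y* ≈ 24.8, z* ≈ 32.8

From dz/dt = 0: 0.01y* = 0.248, so y* = 24.8.
From dx/dt = 0: 0.9(1 - x*/944) = 0.0103·24.8, giving x* = 944·(1 - 0.284) = 676.
From dy/dt = 0: 0.00187·676 - 0.35 = 0.0279z*, so z* = 0.914/0.0279 = 32.8.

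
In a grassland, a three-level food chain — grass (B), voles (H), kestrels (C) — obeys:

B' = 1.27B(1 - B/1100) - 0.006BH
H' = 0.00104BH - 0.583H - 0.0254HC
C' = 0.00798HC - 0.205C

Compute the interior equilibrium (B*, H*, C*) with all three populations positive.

From dC/dt = 0: 0.00798H* = 0.205, so H* = 25.7.
From dB/dt = 0: 1.27(1 - B*/1100) = 0.006·25.7, giving B* = 1100·(1 - 0.121) = 966.
From dH/dt = 0: 0.00104·966 - 0.583 = 0.0254C*, so C* = 0.422/0.0254 = 16.6.

B* ≈ 966, H* ≈ 25.7, C* ≈ 16.6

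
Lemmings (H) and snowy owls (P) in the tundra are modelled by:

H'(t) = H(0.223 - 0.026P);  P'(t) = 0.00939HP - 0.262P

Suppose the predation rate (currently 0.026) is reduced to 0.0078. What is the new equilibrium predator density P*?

P* ≈ 28.6

At the interior fixed point, setting dH/dt = 0 with H > 0 fixes P* = (prey growth rate)/(HP coefficient) — independent of the other coefficients.
With the change, P* = 0.223/0.0078 = 28.6; it rises from 8.58.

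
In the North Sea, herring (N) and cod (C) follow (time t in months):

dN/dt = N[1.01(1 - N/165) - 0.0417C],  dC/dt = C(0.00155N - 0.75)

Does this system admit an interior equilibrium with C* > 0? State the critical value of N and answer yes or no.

The predator equation gives dC/dt > 0 only when N > 0.75/0.00155 = 484.
Without the predator, N → K = 165. Since 165 < 484, the predator cannot invade.

Threshold N = 484; K < 484, so no, the predator goes extinct.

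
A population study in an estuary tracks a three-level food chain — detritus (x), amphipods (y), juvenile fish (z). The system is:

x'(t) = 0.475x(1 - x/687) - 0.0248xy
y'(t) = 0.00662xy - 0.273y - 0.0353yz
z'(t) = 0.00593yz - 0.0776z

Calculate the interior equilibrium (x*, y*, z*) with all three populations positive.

x* ≈ 218, y* ≈ 13.1, z* ≈ 33.1

From dz/dt = 0: 0.00593y* = 0.0776, so y* = 13.1.
From dx/dt = 0: 0.475(1 - x*/687) = 0.0248·13.1, giving x* = 687·(1 - 0.683) = 218.
From dy/dt = 0: 0.00662·218 - 0.273 = 0.0353z*, so z* = 1.17/0.0353 = 33.1.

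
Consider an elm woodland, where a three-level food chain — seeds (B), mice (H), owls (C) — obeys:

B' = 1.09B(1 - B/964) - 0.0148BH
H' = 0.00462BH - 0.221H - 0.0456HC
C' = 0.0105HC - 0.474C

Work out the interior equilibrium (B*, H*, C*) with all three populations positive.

From dC/dt = 0: 0.0105H* = 0.474, so H* = 45.1.
From dB/dt = 0: 1.09(1 - B*/964) = 0.0148·45.1, giving B* = 964·(1 - 0.613) = 373.
From dH/dt = 0: 0.00462·373 - 0.221 = 0.0456C*, so C* = 1.5/0.0456 = 33.

B* ≈ 373, H* ≈ 45.1, C* ≈ 33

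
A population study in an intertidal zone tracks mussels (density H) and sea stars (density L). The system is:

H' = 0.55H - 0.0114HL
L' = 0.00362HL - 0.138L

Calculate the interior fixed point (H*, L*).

H* ≈ 38.1, L* ≈ 48.2

Set dL/dt = 0 with L > 0: 0.00362H - 0.138 = 0, so H* = 0.138/0.00362 = 38.1.
Set dH/dt = 0 with H > 0: 0.55 - 0.0114L = 0, so L* = 0.55/0.0114 = 48.2.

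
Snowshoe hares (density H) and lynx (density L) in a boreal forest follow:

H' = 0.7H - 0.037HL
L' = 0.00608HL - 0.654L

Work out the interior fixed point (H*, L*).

H* ≈ 108, L* ≈ 18.9

Set dL/dt = 0 with L > 0: 0.00608H - 0.654 = 0, so H* = 0.654/0.00608 = 108.
Set dH/dt = 0 with H > 0: 0.7 - 0.037L = 0, so L* = 0.7/0.037 = 18.9.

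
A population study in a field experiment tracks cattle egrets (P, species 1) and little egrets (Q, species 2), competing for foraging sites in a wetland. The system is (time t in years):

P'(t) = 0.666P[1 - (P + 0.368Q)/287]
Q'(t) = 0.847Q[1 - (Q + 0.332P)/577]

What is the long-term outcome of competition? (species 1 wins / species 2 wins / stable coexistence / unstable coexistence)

stable coexistence

Compare the nullcline intercepts: K1/α12 = 287/0.368 = 780 > K2 = 577; K2/α21 = 577/0.332 = 1740 > K1 = 287.
Since both inequalities hold, each species can invade when rare, so the interior equilibrium is stable.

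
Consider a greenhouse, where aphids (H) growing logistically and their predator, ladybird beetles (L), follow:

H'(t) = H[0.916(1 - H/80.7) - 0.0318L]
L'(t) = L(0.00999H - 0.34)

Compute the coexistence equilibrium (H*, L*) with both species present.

H* ≈ 34, L* ≈ 16.7

From dL/dt = 0 with L > 0: 0.00999H* = 0.34, so H* = 34.
Substitute into dH/dt = 0: 0.916(1 - 34/80.7) = 0.0318L*.
The bracket is 0.578, giving L* = 0.53/0.0318 = 16.7.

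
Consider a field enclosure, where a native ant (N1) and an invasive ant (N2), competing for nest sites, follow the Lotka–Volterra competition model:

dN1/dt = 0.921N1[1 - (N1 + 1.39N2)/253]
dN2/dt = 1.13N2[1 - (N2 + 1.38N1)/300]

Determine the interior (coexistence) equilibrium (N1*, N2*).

Setting both brackets to zero gives the nullclines N1 + 1.39N2 = 253 and 1.38N1 + N2 = 300.
Substituting N2 = 300 - 1.38N1 into the first: N1(1 - 1.39·1.38) = 253 - 1.39·300.
So N1* = -164/-0.918 = 179, and then N2* = 300 - 1.38·179 = 53.5.

N1* ≈ 179, N2* ≈ 53.5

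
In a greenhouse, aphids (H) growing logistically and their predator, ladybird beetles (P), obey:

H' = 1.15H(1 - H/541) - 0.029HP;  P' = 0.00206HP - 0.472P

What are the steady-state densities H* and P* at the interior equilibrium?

From dP/dt = 0 with P > 0: 0.00206H* = 0.472, so H* = 229.
Substitute into dH/dt = 0: 1.15(1 - 229/541) = 0.029P*.
The bracket is 0.576, giving P* = 0.663/0.029 = 22.9.

H* ≈ 229, P* ≈ 22.9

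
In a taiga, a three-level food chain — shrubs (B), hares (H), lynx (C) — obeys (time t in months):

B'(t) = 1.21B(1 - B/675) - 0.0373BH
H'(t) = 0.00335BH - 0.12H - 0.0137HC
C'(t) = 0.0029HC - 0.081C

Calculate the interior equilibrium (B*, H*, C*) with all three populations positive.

B* ≈ 93.8, H* ≈ 27.9, C* ≈ 14.2

From dC/dt = 0: 0.0029H* = 0.081, so H* = 27.9.
From dB/dt = 0: 1.21(1 - B*/675) = 0.0373·27.9, giving B* = 675·(1 - 0.861) = 93.8.
From dH/dt = 0: 0.00335·93.8 - 0.12 = 0.0137C*, so C* = 0.194/0.0137 = 14.2.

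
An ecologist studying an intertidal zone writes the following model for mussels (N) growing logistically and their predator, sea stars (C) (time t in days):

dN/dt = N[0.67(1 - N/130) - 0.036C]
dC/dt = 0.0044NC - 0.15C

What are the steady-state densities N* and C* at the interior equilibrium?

From dC/dt = 0 with C > 0: 0.0044N* = 0.15, so N* = 34.1.
Substitute into dN/dt = 0: 0.67(1 - 34.1/130) = 0.036C*.
The bracket is 0.738, giving C* = 0.494/0.036 = 13.7.

N* ≈ 34.1, C* ≈ 13.7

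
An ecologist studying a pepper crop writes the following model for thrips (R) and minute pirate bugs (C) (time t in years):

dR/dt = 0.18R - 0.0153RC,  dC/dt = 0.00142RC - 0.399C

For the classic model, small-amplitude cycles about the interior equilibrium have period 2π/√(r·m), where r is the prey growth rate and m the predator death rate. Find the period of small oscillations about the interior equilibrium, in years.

Here r = 0.18 and m = 0.399, so r·m = 0.0718.
ω = √0.0718 = 0.268 per year, hence T = 2π/ω ≈ 23.4 years.

T ≈ 23.4 years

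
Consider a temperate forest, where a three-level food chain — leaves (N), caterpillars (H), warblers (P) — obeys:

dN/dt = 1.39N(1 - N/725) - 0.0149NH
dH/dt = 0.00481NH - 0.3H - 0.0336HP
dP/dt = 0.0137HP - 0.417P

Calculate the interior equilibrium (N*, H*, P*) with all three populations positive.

N* ≈ 488, H* ≈ 30.4, P* ≈ 61

From dP/dt = 0: 0.0137H* = 0.417, so H* = 30.4.
From dN/dt = 0: 1.39(1 - N*/725) = 0.0149·30.4, giving N* = 725·(1 - 0.326) = 488.
From dH/dt = 0: 0.00481·488 - 0.3 = 0.0336P*, so P* = 2.05/0.0336 = 61.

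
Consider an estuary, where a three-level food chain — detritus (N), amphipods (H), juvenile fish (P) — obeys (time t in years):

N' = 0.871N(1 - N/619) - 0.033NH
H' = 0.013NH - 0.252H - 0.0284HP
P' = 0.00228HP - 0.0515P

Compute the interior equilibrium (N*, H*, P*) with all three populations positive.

From dP/dt = 0: 0.00228H* = 0.0515, so H* = 22.6.
From dN/dt = 0: 0.871(1 - N*/619) = 0.033·22.6, giving N* = 619·(1 - 0.856) = 89.3.
From dH/dt = 0: 0.013·89.3 - 0.252 = 0.0284P*, so P* = 0.908/0.0284 = 32.

N* ≈ 89.3, H* ≈ 22.6, P* ≈ 32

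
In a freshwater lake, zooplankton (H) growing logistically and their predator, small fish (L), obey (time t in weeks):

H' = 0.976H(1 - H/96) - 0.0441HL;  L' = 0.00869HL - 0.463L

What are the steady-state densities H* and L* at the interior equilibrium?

From dL/dt = 0 with L > 0: 0.00869H* = 0.463, so H* = 53.3.
Substitute into dH/dt = 0: 0.976(1 - 53.3/96) = 0.0441L*.
The bracket is 0.445, giving L* = 0.434/0.0441 = 9.85.

H* ≈ 53.3, L* ≈ 9.85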